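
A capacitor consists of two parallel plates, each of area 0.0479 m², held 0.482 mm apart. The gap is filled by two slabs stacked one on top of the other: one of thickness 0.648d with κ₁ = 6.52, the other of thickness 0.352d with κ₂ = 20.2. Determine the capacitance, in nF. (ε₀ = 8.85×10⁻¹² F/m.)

Stacked slabs ⇒ two capacitors in series, each with the full plate area.
C₁ = κ₁ε₀A/d₁ = 6.52 × 8.85×10⁻¹² × 4.79×10⁻² / 3.12×10⁻⁴ = 8.85×10⁻⁹ F.
C₂ = κ₂ε₀A/d₂ = 20.2 × 8.85×10⁻¹² × 4.79×10⁻² / 1.70×10⁻⁴ = 5.05×10⁻⁸ F.
C = (1/C₁ + 1/C₂)⁻¹ = 7.53×10⁻⁹ F.

C ≈ 7.53 nF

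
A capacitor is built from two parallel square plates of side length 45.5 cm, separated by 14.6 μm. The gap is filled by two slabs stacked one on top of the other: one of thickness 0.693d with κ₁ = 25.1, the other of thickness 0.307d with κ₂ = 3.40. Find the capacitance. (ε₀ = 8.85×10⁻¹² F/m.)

C ≈ 1.06 μF

A = (45.5 cm)² = 0.207 m².
Stacked slabs ⇒ two capacitors in series, each with the full plate area.
C₁ = κ₁ε₀A/d₁ = 25.1 × 8.85×10⁻¹² × 0.207 / 1.01×10⁻⁵ = 4.55×10⁻⁶ F.
C₂ = κ₂ε₀A/d₂ = 3.40 × 8.85×10⁻¹² × 0.207 / 4.48×10⁻⁶ = 1.39×10⁻⁶ F.
C = (1/C₁ + 1/C₂)⁻¹ = 1.06×10⁻⁶ F.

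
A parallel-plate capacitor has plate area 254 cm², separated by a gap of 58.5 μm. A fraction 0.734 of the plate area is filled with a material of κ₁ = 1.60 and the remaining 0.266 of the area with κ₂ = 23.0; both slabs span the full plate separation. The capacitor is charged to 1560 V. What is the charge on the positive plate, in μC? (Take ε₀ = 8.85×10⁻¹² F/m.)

A = 254 cm² = 2.54×10⁻² m².
Side-by-side slabs ⇒ two capacitors in parallel, each spanning the full gap.
C₁ = κ₁ε₀A₁/d = 1.60 × 8.85×10⁻¹² × 1.86×10⁻² / 5.85×10⁻⁵ = 4.51×10⁻⁹ F.
C₂ = κ₂ε₀A₂/d = 23.0 × 8.85×10⁻¹² × 6.76×10⁻³ / 5.85×10⁻⁵ = 2.35×10⁻⁸ F.
C = C₁ + C₂ = 2.80×10⁻⁸ F.
Q = CV = 2.80×10⁻⁸ × 1560 = 4.37×10⁻⁵ C.

Q ≈ 43.7 μC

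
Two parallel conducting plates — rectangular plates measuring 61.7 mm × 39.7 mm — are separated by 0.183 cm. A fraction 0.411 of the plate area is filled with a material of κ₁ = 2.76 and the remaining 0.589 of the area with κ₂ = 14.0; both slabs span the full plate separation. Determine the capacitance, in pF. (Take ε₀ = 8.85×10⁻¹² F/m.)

C ≈ 111 pF

A = 61.7 × 39.7 mm² = 2.45×10⁻³ m².
Side-by-side slabs ⇒ two capacitors in parallel, each spanning the full gap.
C₁ = κ₁ε₀A₁/d = 2.76 × 8.85×10⁻¹² × 1.01×10⁻³ / 1.83×10⁻³ = 1.34×10⁻¹¹ F.
C₂ = κ₂ε₀A₂/d = 14.0 × 8.85×10⁻¹² × 1.44×10⁻³ / 1.83×10⁻³ = 9.77×10⁻¹¹ F.
C = C₁ + C₂ = 1.11×10⁻¹⁰ F.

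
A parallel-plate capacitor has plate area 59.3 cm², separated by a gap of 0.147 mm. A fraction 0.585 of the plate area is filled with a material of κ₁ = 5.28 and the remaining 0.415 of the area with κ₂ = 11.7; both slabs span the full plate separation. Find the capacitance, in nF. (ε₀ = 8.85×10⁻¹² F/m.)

A = 59.3 cm² = 5.93×10⁻³ m².
Side-by-side slabs ⇒ two capacitors in parallel, each spanning the full gap.
C₁ = κ₁ε₀A₁/d = 5.28 × 8.85×10⁻¹² × 3.47×10⁻³ / 1.47×10⁻⁴ = 1.10×10⁻⁹ F.
C₂ = κ₂ε₀A₂/d = 11.7 × 8.85×10⁻¹² × 2.46×10⁻³ / 1.47×10⁻⁴ = 1.73×10⁻⁹ F.
C = C₁ + C₂ = 2.84×10⁻⁹ F.

2.84 nF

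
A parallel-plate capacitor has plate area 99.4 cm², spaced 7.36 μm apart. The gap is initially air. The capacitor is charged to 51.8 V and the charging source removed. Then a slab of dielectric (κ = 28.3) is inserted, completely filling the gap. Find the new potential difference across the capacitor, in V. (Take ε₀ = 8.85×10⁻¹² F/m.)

A = 99.4 cm² = 9.94×10⁻³ m².
Initially C₁ = ε₀A/d = 8.85×10⁻¹² × 9.94×10⁻³ / 7.36×10⁻⁶ = 1.20×10⁻⁸ F.
V₁ = 51.8 V.
Isolated ⇒ Q is held fixed. C₂ = 28.3 C₁ and V = Q/C, so V₂/V₁ = C₁/C₂ = 0.0353.
V₂ = 0.0353 × 51.8 = 1.83 V.

V ≈ 1.83 V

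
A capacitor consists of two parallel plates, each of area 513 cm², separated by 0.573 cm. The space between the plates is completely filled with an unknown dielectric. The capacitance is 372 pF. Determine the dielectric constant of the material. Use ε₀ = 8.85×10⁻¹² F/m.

A = 513 cm² = 5.13×10⁻² m².
κ = Cd/(ε₀A) = 3.72×10⁻¹⁰ × 5.73×10⁻³ / (8.85×10⁻¹² × 5.13×10⁻²) = 4.70.

4.70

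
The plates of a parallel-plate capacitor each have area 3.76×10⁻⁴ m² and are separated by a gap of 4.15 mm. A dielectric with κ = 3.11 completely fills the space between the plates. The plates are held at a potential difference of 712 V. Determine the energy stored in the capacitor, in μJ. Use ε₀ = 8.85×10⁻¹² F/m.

U ≈ 0.632 μJ

C = κε₀A/d = 3.11 × 8.85×10⁻¹² × 3.76×10⁻⁴ / 4.15×10⁻³ = 2.49×10⁻¹² F.
U = ½CV² = ½ × 2.49×10⁻¹² × (712)² = 6.32×10⁻⁷ J.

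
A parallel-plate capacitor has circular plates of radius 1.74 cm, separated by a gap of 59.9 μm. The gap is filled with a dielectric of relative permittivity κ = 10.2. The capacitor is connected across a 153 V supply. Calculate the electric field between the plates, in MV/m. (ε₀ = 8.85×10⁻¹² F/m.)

E ≈ 2.55 MV/m

E = V/d = 153 / 5.99×10⁻⁵ = 2.55×10⁶ V/m.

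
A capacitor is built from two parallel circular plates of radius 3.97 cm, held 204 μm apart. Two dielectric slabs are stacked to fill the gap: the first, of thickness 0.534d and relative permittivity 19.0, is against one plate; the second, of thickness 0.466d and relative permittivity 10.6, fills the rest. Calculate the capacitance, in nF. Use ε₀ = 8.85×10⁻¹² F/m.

C ≈ 2.98 nF

A = π(3.97 cm)² = 4.95×10⁻³ m².
Stacked slabs ⇒ two capacitors in series, each with the full plate area.
C₁ = κ₁ε₀A/d₁ = 19.0 × 8.85×10⁻¹² × 4.95×10⁻³ / 1.09×10⁻⁴ = 7.64×10⁻⁹ F.
C₂ = κ₂ε₀A/d₂ = 10.6 × 8.85×10⁻¹² × 4.95×10⁻³ / 9.51×10⁻⁵ = 4.89×10⁻⁹ F.
C = (1/C₁ + 1/C₂)⁻¹ = 2.98×10⁻⁹ F.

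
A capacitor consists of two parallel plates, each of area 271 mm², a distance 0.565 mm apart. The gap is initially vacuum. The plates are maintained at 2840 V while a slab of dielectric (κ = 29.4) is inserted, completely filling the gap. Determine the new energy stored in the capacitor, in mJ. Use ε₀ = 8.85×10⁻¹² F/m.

A = 271 mm² = 2.71×10⁻⁴ m².
Initially C₁ = ε₀A/d = 8.85×10⁻¹² × 2.71×10⁻⁴ / 5.65×10⁻⁴ = 4.24×10⁻¹² F.
U₁ = 1.71×10⁻⁵ J.
Battery connected ⇒ V is held fixed. C₂ = 29.4 C₁ and U = ½CV², so U₂/U₁ = C₂/C₁ = 29.4.
U₂ = 29.4 × 1.71×10⁻⁵ = 5.03×10⁻⁴ J.

U ≈ 0.503 mJ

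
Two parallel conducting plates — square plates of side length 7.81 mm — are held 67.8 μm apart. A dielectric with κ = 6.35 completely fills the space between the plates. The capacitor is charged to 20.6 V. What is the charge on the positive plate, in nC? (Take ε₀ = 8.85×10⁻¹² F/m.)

A = (7.81 mm)² = 6.10×10⁻⁵ m².
C = κε₀A/d = 6.35 × 8.85×10⁻¹² × 6.10×10⁻⁵ / 6.78×10⁻⁵ = 5.06×10⁻¹¹ F.
Q = CV = 5.06×10⁻¹¹ × 20.6 = 1.04×10⁻⁹ C.

Q ≈ 1.04 nC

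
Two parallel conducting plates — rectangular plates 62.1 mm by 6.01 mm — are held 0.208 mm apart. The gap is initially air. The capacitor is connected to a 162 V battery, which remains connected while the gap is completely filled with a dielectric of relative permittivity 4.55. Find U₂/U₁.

U₂/U₁ ≈ 4.55

Battery connected ⇒ V is held fixed.
C₂ = 4.55 C₁ and U = ½CV², so U₂/U₁ = C₂/C₁ = 4.55.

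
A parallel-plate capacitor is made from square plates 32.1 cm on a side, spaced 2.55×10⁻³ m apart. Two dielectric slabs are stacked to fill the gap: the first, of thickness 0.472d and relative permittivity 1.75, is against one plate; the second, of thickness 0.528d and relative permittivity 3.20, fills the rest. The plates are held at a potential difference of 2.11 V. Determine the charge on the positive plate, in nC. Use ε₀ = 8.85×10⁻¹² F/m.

Q ≈ 1.74 nC

A = (32.1 cm)² = 0.103 m².
Stacked slabs ⇒ two capacitors in series, each with the full plate area.
C₁ = κ₁ε₀A/d₁ = 1.75 × 8.85×10⁻¹² × 0.103 / 1.20×10⁻³ = 1.33×10⁻⁹ F.
C₂ = κ₂ε₀A/d₂ = 3.20 × 8.85×10⁻¹² × 0.103 / 1.35×10⁻³ = 2.17×10⁻⁹ F.
C = (1/C₁ + 1/C₂)⁻¹ = 8.23×10⁻¹⁰ F.
Q = CV = 8.23×10⁻¹⁰ × 2.11 = 1.74×10⁻⁹ C.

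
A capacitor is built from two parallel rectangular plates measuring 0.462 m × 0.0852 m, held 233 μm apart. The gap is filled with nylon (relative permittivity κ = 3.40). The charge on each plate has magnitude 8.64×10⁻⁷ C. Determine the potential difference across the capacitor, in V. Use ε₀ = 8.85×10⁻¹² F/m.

A = 0.462 × 0.0852 m² = 3.94×10⁻² m².
C = κε₀A/d = 3.40 × 8.85×10⁻¹² × 3.94×10⁻² / 2.33×10⁻⁴ = 5.08×10⁻⁹ F.
V = Q/C = 8.64×10⁻⁷ / 5.08×10⁻⁹ = 1.70×10² V.

V ≈ 170 V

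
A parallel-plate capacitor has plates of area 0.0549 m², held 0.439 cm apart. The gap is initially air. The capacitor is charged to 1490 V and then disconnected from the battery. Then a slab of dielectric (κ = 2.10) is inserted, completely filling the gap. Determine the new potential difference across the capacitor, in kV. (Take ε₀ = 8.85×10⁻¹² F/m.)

Initially C₁ = ε₀A/d = 8.85×10⁻¹² × 5.49×10⁻² / 4.39×10⁻³ = 1.11×10⁻¹⁰ F.
V₁ = 1.49×10³ V.
Isolated ⇒ Q is held fixed. C₂ = 2.10 C₁ and V = Q/C, so V₂/V₁ = C₁/C₂ = 0.476.
V₂ = 0.476 × 1.49×10³ = 7.10×10² V.

V ≈ 0.710 kV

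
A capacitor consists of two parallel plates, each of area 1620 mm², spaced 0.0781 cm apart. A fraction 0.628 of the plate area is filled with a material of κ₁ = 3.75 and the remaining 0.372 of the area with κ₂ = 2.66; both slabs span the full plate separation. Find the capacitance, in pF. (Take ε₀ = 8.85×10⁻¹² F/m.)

A = 1620 mm² = 1.62×10⁻³ m².
Side-by-side slabs ⇒ two capacitors in parallel, each spanning the full gap.
C₁ = κ₁ε₀A₁/d = 3.75 × 8.85×10⁻¹² × 1.02×10⁻³ / 7.81×10⁻⁴ = 4.32×10⁻¹¹ F.
C₂ = κ₂ε₀A₂/d = 2.66 × 8.85×10⁻¹² × 6.03×10⁻⁴ / 7.81×10⁻⁴ = 1.82×10⁻¹¹ F.
C = C₁ + C₂ = 6.14×10⁻¹¹ F.

C ≈ 61.4 pF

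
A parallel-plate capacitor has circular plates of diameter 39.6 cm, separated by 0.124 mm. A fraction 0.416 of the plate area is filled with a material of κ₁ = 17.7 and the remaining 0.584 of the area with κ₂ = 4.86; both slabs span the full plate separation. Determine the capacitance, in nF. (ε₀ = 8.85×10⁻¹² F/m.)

A = π(39.6/2 cm)² = 0.123 m².
Side-by-side slabs ⇒ two capacitors in parallel, each spanning the full gap.
C₁ = κ₁ε₀A₁/d = 17.7 × 8.85×10⁻¹² × 5.12×10⁻² / 1.24×10⁻⁴ = 6.47×10⁻⁸ F.
C₂ = κ₂ε₀A₂/d = 4.86 × 8.85×10⁻¹² × 7.19×10⁻² / 1.24×10⁻⁴ = 2.49×10⁻⁸ F.
C = C₁ + C₂ = 8.97×10⁻⁸ F.

89.7 nF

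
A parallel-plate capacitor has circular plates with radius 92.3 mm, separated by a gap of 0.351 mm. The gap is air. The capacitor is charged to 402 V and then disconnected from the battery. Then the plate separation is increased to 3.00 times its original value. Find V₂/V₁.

Isolated ⇒ Q is held fixed.
C₂ = 0.333 C₁ and V = Q/C, so V₂/V₁ = C₁/C₂ = 3.00.

3.00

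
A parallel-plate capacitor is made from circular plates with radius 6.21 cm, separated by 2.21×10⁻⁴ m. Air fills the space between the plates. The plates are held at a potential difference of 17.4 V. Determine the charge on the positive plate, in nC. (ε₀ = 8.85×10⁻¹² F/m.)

8.44 nC

A = π(6.21 cm)² = 1.21×10⁻² m².
C = ε₀A/d = 8.85×10⁻¹² × 1.21×10⁻² / 2.21×10⁻⁴ = 4.85×10⁻¹⁰ F.
Q = CV = 4.85×10⁻¹⁰ × 17.4 = 8.44×10⁻⁹ C.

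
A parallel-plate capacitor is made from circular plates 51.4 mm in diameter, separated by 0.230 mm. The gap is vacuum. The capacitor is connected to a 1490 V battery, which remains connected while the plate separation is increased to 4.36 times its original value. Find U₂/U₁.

Battery connected ⇒ V is held fixed.
C₂ = 0.229 C₁ and U = ½CV², so U₂/U₁ = C₂/C₁ = 0.229.

U₂/U₁ ≈ 0.229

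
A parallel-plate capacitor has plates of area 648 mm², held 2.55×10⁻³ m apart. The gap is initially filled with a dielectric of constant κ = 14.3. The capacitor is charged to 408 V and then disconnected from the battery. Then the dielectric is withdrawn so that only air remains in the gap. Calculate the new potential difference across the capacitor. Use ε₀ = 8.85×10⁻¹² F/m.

5.83 kV

A = 648 mm² = 6.48×10⁻⁴ m².
Initially C₁ = κε₀A/d = 14.3 × 8.85×10⁻¹² × 6.48×10⁻⁴ / 2.55×10⁻³ = 3.22×10⁻¹¹ F.
V₁ = 4.08×10² V.
Isolated ⇒ Q is held fixed. C₂ = 0.0699 C₁ and V = Q/C, so V₂/V₁ = C₁/C₂ = 14.3.
V₂ = 14.3 × 4.08×10² = 5.83×10³ V.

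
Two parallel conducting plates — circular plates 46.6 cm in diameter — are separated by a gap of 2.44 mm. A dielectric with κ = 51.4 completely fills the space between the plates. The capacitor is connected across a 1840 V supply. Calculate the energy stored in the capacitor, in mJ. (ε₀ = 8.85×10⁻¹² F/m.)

A = π(46.6/2 cm)² = 0.171 m².
C = κε₀A/d = 51.4 × 8.85×10⁻¹² × 0.171 / 2.44×10⁻³ = 3.18×10⁻⁸ F.
U = ½CV² = ½ × 3.18×10⁻⁸ × (1840)² = 5.38×10⁻² J.

U ≈ 53.8 mJ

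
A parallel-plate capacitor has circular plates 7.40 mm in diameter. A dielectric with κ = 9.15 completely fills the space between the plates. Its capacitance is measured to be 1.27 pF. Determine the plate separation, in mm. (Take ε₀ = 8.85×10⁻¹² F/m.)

A = π(7.40/2 mm)² = 4.30×10⁻⁵ m².
d = κε₀A/C = 9.15 × 8.85×10⁻¹² × 4.30×10⁻⁵ / 1.27×10⁻¹² = 2.74×10⁻³ m.

2.74 mm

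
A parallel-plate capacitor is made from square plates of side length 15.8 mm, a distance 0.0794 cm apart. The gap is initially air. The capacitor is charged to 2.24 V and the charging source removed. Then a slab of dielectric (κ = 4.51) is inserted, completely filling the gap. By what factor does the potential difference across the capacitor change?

Isolated ⇒ Q is held fixed.
C₂ = 4.51 C₁ and V = Q/C, so V₂/V₁ = C₁/C₂ = 0.222.

V₂/V₁ ≈ 0.222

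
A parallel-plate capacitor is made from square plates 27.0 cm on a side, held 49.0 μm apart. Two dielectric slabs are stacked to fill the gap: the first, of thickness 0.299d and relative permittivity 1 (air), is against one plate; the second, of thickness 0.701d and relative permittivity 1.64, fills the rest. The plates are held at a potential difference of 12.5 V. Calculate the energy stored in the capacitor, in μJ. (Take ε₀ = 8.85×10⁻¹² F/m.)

1.42 μJ

A = (27.0 cm)² = 7.29×10⁻² m².
Stacked slabs ⇒ two capacitors in series, each with the full plate area.
C₁ = κ₁ε₀A/d₁ = 1.00 × 8.85×10⁻¹² × 7.29×10⁻² / 1.47×10⁻⁵ = 4.40×10⁻⁸ F.
C₂ = κ₂ε₀A/d₂ = 1.64 × 8.85×10⁻¹² × 7.29×10⁻² / 3.43×10⁻⁵ = 3.08×10⁻⁸ F.
C = (1/C₁ + 1/C₂)⁻¹ = 1.81×10⁻⁸ F.
U = ½CV² = ½ × 1.81×10⁻⁸ × (12.5)² = 1.42×10⁻⁶ J.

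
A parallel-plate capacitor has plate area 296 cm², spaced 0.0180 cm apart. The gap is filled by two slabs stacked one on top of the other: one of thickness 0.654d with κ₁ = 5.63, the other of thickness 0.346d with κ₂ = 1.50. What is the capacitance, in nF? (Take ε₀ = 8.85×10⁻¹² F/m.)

4.20 nF

A = 296 cm² = 2.96×10⁻² m².
Stacked slabs ⇒ two capacitors in series, each with the full plate area.
C₁ = κ₁ε₀A/d₁ = 5.63 × 8.85×10⁻¹² × 2.96×10⁻² / 1.18×10⁻⁴ = 1.25×10⁻⁸ F.
C₂ = κ₂ε₀A/d₂ = 1.50 × 8.85×10⁻¹² × 2.96×10⁻² / 6.23×10⁻⁵ = 6.31×10⁻⁹ F.
C = (1/C₁ + 1/C₂)⁻¹ = 4.20×10⁻⁹ F.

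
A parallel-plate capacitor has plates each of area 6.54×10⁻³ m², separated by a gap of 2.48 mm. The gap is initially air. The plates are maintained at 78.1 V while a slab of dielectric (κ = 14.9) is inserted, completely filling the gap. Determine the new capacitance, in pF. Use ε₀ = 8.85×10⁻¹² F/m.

348 pF

Initially C₁ = ε₀A/d = 8.85×10⁻¹² × 6.54×10⁻³ / 2.48×10⁻³ = 2.33×10⁻¹¹ F.
C = κε₀A/d scales with κ, so C₂/C₁ = κ = 14.9.
C₂ = 14.9 × 2.33×10⁻¹¹ = 3.48×10⁻¹⁰ F.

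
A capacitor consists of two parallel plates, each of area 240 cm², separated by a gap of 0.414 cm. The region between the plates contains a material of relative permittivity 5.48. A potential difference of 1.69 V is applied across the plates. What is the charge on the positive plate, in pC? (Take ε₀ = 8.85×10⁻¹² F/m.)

475 pC

A = 240 cm² = 2.40×10⁻² m².
C = κε₀A/d = 5.48 × 8.85×10⁻¹² × 2.40×10⁻² / 4.14×10⁻³ = 2.81×10⁻¹⁰ F.
Q = CV = 2.81×10⁻¹⁰ × 1.69 = 4.75×10⁻¹⁰ C.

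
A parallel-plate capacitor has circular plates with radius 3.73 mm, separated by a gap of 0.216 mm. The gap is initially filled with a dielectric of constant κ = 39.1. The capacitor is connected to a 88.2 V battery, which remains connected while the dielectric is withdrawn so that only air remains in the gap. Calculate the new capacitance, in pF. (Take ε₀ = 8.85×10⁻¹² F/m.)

1.79 pF

A = π(3.73 mm)² = 4.37×10⁻⁵ m².
Initially C₁ = κε₀A/d = 39.1 × 8.85×10⁻¹² × 4.37×10⁻⁵ / 2.16×10⁻⁴ = 7.00×10⁻¹¹ F.
C = κε₀A/d scales with κ, so C₂/C₁ = 1/κ = 1/39.1 = 0.0256.
C₂ = 0.0256 × 7.00×10⁻¹¹ = 1.79×10⁻¹² F.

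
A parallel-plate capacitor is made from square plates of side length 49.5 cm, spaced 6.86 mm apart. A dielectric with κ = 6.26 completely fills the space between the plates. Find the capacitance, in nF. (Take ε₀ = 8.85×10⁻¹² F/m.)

A = (49.5 cm)² = 0.245 m².
C = κε₀A/d = 6.26 × 8.85×10⁻¹² × 0.245 / 6.86×10⁻³ = 1.98×10⁻⁹ F.

1.98 nF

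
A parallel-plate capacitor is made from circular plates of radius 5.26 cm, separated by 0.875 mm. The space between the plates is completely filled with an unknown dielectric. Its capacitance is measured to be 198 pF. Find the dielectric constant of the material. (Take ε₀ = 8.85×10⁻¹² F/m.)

κ ≈ 2.25

A = π(5.26 cm)² = 8.69×10⁻³ m².
κ = Cd/(ε₀A) = 1.98×10⁻¹⁰ × 8.75×10⁻⁴ / (8.85×10⁻¹² × 8.69×10⁻³) = 2.25.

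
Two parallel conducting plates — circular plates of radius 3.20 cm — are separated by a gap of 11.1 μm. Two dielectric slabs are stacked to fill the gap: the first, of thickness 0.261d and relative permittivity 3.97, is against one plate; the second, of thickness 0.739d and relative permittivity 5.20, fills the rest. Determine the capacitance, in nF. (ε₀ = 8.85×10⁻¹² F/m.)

C ≈ 12.3 nF

A = π(3.20 cm)² = 3.22×10⁻³ m².
Stacked slabs ⇒ two capacitors in series, each with the full plate area.
C₁ = κ₁ε₀A/d₁ = 3.97 × 8.85×10⁻¹² × 3.22×10⁻³ / 2.90×10⁻⁶ = 3.90×10⁻⁸ F.
C₂ = κ₂ε₀A/d₂ = 5.20 × 8.85×10⁻¹² × 3.22×10⁻³ / 8.20×10⁻⁶ = 1.80×10⁻⁸ F.
C = (1/C₁ + 1/C₂)⁻¹ = 1.23×10⁻⁸ F.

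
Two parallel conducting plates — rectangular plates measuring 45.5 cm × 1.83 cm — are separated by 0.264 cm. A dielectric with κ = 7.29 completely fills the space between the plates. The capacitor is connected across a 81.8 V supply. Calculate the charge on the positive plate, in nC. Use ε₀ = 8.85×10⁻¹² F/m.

A = 45.5 × 1.83 cm² = 8.33×10⁻³ m².
C = κε₀A/d = 7.29 × 8.85×10⁻¹² × 8.33×10⁻³ / 2.64×10⁻³ = 2.03×10⁻¹⁰ F.
Q = CV = 2.03×10⁻¹⁰ × 81.8 = 1.66×10⁻⁸ C.

Q ≈ 16.6 nC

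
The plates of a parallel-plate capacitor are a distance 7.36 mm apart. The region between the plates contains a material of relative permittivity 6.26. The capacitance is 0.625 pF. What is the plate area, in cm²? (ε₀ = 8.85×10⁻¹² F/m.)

A = Cd/(κε₀) = 6.25×10⁻¹³ × 7.36×10⁻³ / (6.26 × 8.85×10⁻¹²) = 8.30×10⁻⁵ m².

A ≈ 0.830 cm²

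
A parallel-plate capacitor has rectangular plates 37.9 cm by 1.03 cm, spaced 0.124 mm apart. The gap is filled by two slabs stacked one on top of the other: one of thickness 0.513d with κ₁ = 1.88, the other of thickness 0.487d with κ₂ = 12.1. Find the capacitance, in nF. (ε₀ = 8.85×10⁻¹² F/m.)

A = 37.9 × 1.03 cm² = 3.90×10⁻³ m².
Stacked slabs ⇒ two capacitors in series, each with the full plate area.
C₁ = κ₁ε₀A/d₁ = 1.88 × 8.85×10⁻¹² × 3.90×10⁻³ / 6.36×10⁻⁵ = 1.02×10⁻⁹ F.
C₂ = κ₂ε₀A/d₂ = 12.1 × 8.85×10⁻¹² × 3.90×10⁻³ / 6.04×10⁻⁵ = 6.92×10⁻⁹ F.
C = (1/C₁ + 1/C₂)⁻¹ = 8.90×10⁻¹⁰ F.

0.890 nF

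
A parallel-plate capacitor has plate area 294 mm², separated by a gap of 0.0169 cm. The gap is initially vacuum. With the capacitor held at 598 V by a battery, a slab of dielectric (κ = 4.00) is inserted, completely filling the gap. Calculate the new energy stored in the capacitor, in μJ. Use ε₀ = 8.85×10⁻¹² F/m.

A = 294 mm² = 2.94×10⁻⁴ m².
Initially C₁ = ε₀A/d = 8.85×10⁻¹² × 2.94×10⁻⁴ / 1.69×10⁻⁴ = 1.54×10⁻¹¹ F.
U₁ = 2.75×10⁻⁶ J.
Battery connected ⇒ V is held fixed. C₂ = 4.00 C₁ and U = ½CV², so U₂/U₁ = C₂/C₁ = 4.00.
U₂ = 4.00 × 2.75×10⁻⁶ = 1.10×10⁻⁵ J.

11.0 μJ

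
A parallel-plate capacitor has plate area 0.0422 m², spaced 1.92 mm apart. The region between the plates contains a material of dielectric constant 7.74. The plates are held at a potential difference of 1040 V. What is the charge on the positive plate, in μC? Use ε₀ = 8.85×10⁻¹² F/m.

Q ≈ 1.57 μC

C = κε₀A/d = 7.74 × 8.85×10⁻¹² × 4.22×10⁻² / 1.92×10⁻³ = 1.51×10⁻⁹ F.
Q = CV = 1.51×10⁻⁹ × 1040 = 1.57×10⁻⁶ C.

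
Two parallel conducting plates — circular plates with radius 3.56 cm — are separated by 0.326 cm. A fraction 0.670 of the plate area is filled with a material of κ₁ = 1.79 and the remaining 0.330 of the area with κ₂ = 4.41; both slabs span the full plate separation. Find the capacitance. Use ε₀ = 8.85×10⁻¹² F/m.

28.7 pF

A = π(3.56 cm)² = 3.98×10⁻³ m².
Side-by-side slabs ⇒ two capacitors in parallel, each spanning the full gap.
C₁ = κ₁ε₀A₁/d = 1.79 × 8.85×10⁻¹² × 2.67×10⁻³ / 3.26×10⁻³ = 1.30×10⁻¹¹ F.
C₂ = κ₂ε₀A₂/d = 4.41 × 8.85×10⁻¹² × 1.31×10⁻³ / 3.26×10⁻³ = 1.57×10⁻¹¹ F.
C = C₁ + C₂ = 2.87×10⁻¹¹ F.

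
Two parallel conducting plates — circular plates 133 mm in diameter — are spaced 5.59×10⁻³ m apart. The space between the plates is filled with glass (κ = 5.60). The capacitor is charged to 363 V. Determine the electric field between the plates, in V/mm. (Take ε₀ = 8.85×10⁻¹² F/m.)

E = V/d = 363 / 5.59×10⁻³ = 6.49×10⁴ V/m.

E ≈ 64.9 V/mm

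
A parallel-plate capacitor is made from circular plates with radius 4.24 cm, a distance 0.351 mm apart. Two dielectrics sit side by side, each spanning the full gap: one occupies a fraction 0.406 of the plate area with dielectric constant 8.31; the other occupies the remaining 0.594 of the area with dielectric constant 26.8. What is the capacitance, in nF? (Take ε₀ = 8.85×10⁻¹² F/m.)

A = π(4.24 cm)² = 5.65×10⁻³ m².
Side-by-side slabs ⇒ two capacitors in parallel, each spanning the full gap.
C₁ = κ₁ε₀A₁/d = 8.31 × 8.85×10⁻¹² × 2.29×10⁻³ / 3.51×10⁻⁴ = 4.80×10⁻¹⁰ F.
C₂ = κ₂ε₀A₂/d = 26.8 × 8.85×10⁻¹² × 3.35×10⁻³ / 3.51×10⁻⁴ = 2.27×10⁻⁹ F.
C = C₁ + C₂ = 2.75×10⁻⁹ F.

C ≈ 2.75 nF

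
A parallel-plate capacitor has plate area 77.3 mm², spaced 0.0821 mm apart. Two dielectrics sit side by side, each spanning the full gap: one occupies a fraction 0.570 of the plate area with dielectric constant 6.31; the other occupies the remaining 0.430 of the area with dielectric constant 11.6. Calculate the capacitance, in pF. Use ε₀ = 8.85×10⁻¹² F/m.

A = 77.3 mm² = 7.73×10⁻⁵ m².
Side-by-side slabs ⇒ two capacitors in parallel, each spanning the full gap.
C₁ = κ₁ε₀A₁/d = 6.31 × 8.85×10⁻¹² × 4.41×10⁻⁵ / 8.21×10⁻⁵ = 3.00×10⁻¹¹ F.
C₂ = κ₂ε₀A₂/d = 11.6 × 8.85×10⁻¹² × 3.32×10⁻⁵ / 8.21×10⁻⁵ = 4.16×10⁻¹¹ F.
C = C₁ + C₂ = 7.15×10⁻¹¹ F.

71.5 pF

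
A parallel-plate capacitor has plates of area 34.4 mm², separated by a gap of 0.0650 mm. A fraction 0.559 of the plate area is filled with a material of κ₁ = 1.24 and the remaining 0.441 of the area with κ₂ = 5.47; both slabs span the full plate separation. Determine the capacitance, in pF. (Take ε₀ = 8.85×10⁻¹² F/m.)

A = 34.4 mm² = 3.44×10⁻⁵ m².
Side-by-side slabs ⇒ two capacitors in parallel, each spanning the full gap.
C₁ = κ₁ε₀A₁/d = 1.24 × 8.85×10⁻¹² × 1.92×10⁻⁵ / 6.50×10⁻⁵ = 3.25×10⁻¹² F.
C₂ = κ₂ε₀A₂/d = 5.47 × 8.85×10⁻¹² × 1.52×10⁻⁵ / 6.50×10⁻⁵ = 1.13×10⁻¹¹ F.
C = C₁ + C₂ = 1.45×10⁻¹¹ F.

C ≈ 14.5 pF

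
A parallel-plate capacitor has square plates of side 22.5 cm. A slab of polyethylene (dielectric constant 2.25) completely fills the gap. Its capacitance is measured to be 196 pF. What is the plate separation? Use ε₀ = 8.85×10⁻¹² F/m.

5.14 mm

A = (22.5 cm)² = 5.06×10⁻² m².
d = κε₀A/C = 2.25 × 8.85×10⁻¹² × 5.06×10⁻² / 1.96×10⁻¹⁰ = 5.14×10⁻³ m.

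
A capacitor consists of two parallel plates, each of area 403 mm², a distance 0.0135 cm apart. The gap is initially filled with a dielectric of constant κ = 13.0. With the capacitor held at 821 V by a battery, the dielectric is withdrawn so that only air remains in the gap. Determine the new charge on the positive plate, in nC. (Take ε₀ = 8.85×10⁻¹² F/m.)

Q ≈ 21.7 nC

A = 403 mm² = 4.03×10⁻⁴ m².
Initially C₁ = κε₀A/d = 13.0 × 8.85×10⁻¹² × 4.03×10⁻⁴ / 1.35×10⁻⁴ = 3.43×10⁻¹⁰ F.
Q₁ = 2.82×10⁻⁷ C.
Battery connected ⇒ V is held fixed. C₂ = 0.0769 C₁ and Q = CV, so Q₂/Q₁ = C₂/C₁ = 0.0769.
Q₂ = 0.0769 × 2.82×10⁻⁷ = 2.17×10⁻⁸ C.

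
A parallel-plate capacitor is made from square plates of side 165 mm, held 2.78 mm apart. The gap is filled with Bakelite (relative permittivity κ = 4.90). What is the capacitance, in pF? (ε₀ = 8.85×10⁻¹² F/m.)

A = (165 mm)² = 2.72×10⁻² m².
C = κε₀A/d = 4.90 × 8.85×10⁻¹² × 2.72×10⁻² / 2.78×10⁻³ = 4.25×10⁻¹⁰ F.

425 pF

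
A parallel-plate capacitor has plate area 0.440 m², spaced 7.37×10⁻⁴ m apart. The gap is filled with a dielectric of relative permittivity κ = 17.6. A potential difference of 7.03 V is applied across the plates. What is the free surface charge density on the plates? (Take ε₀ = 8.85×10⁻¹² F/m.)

1.49 μC/m²

C = κε₀A/d = 17.6 × 8.85×10⁻¹² × 0.440 / 7.37×10⁻⁴ = 9.30×10⁻⁸ F.
σ = Q/A = CV/A = 9.30×10⁻⁸ × 7.03 / 0.440 = 1.49×10⁻⁶ C/m².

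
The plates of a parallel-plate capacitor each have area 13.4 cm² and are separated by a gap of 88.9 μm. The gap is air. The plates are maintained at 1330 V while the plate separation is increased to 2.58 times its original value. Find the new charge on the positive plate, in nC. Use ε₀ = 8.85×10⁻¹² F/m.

Q ≈ 68.8 nC

A = 13.4 cm² = 1.34×10⁻³ m².
Initially C₁ = ε₀A/d = 8.85×10⁻¹² × 1.34×10⁻³ / 8.89×10⁻⁵ = 1.33×10⁻¹⁰ F.
Q₁ = 1.77×10⁻⁷ C.
Battery connected ⇒ V is held fixed. C₂ = 0.388 C₁ and Q = CV, so Q₂/Q₁ = C₂/C₁ = 0.388.
Q₂ = 0.388 × 1.77×10⁻⁷ = 6.88×10⁻⁸ C.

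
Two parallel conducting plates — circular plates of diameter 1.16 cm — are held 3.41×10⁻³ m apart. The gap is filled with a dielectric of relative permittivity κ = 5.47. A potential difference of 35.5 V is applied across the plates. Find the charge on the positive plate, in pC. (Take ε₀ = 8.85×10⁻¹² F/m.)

53.3 pC

A = π(1.16/2 cm)² = 1.06×10⁻⁴ m².
C = κε₀A/d = 5.47 × 8.85×10⁻¹² × 1.06×10⁻⁴ / 3.41×10⁻³ = 1.50×10⁻¹² F.
Q = CV = 1.50×10⁻¹² × 35.5 = 5.33×10⁻¹¹ C.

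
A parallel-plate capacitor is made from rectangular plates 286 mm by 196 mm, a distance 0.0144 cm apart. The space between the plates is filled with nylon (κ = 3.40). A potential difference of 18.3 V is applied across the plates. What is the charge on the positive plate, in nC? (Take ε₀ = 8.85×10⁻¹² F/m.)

214 nC

A = 286 × 196 mm² = 5.61×10⁻² m².
C = κε₀A/d = 3.40 × 8.85×10⁻¹² × 5.61×10⁻² / 1.44×10⁻⁴ = 1.17×10⁻⁸ F.
Q = CV = 1.17×10⁻⁸ × 18.3 = 2.14×10⁻⁷ C.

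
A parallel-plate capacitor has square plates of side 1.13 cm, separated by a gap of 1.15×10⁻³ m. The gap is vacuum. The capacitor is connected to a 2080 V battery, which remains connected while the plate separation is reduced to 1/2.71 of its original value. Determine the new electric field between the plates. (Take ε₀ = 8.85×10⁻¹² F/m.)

A = (1.13 cm)² = 1.28×10⁻⁴ m².
Initially C₁ = ε₀A/d = 8.85×10⁻¹² × 1.28×10⁻⁴ / 1.15×10⁻³ = 9.83×10⁻¹³ F.
E₁ = 1.81×10⁶ V/m.
Battery connected ⇒ V is held fixed. E = V/d, so E₂/E₁ = d₁/d₂ = 2.71.
E₂ = 2.71 × 1.81×10⁶ = 4.90×10⁶ V/m.

4.90 MV/m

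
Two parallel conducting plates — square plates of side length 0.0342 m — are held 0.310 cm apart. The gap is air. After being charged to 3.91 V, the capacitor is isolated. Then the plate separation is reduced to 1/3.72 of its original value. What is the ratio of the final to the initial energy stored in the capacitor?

0.269

Isolated ⇒ Q is held fixed.
C₂ = 3.72 C₁ and U = Q²/(2C), so U₂/U₁ = C₁/C₂ = 0.269.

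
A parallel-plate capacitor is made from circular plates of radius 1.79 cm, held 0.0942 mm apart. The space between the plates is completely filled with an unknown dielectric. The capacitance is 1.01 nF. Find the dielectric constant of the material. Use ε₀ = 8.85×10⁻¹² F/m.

A = π(1.79 cm)² = 1.01×10⁻³ m².
κ = Cd/(ε₀A) = 1.01×10⁻⁹ × 9.42×10⁻⁵ / (8.85×10⁻¹² × 1.01×10⁻³) = 10.7.

κ ≈ 10.7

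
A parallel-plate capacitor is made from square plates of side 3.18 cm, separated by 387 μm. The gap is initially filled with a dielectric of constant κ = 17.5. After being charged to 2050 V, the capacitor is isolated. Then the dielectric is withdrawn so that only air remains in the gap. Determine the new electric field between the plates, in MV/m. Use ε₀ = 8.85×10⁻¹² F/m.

A = (3.18 cm)² = 1.01×10⁻³ m².
Initially C₁ = κε₀A/d = 17.5 × 8.85×10⁻¹² × 1.01×10⁻³ / 3.87×10⁻⁴ = 4.05×10⁻¹⁰ F.
E₁ = 5.30×10⁶ V/m.
Isolated ⇒ Q is held fixed. V₂ = Q/C₂ = V₁/0.0571; E = V/d, so E₂/E₁ = (V₂/V₁)(d₁/d₂) = 17.5.
E₂ = 17.5 × 5.30×10⁶ = 9.27×10⁷ V/m.

92.7 MV/m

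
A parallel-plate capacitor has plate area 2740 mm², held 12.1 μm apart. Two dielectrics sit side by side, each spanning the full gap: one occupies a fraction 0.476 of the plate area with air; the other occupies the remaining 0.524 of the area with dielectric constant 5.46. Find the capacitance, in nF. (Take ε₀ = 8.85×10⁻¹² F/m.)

A = 2740 mm² = 2.74×10⁻³ m².
Side-by-side slabs ⇒ two capacitors in parallel, each spanning the full gap.
C₁ = κ₁ε₀A₁/d = 1.00 × 8.85×10⁻¹² × 1.30×10⁻³ / 1.21×10⁻⁵ = 9.54×10⁻¹⁰ F.
C₂ = κ₂ε₀A₂/d = 5.46 × 8.85×10⁻¹² × 1.44×10⁻³ / 1.21×10⁻⁵ = 5.73×10⁻⁹ F.
C = C₁ + C₂ = 6.69×10⁻⁹ F.

C ≈ 6.69 nF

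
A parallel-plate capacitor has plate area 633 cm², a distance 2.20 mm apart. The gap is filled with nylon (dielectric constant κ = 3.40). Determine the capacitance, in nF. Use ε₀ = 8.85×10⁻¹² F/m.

A = 633 cm² = 6.33×10⁻² m².
C = κε₀A/d = 3.40 × 8.85×10⁻¹² × 6.33×10⁻² / 2.20×10⁻³ = 8.66×10⁻¹⁰ F.

C ≈ 0.866 nF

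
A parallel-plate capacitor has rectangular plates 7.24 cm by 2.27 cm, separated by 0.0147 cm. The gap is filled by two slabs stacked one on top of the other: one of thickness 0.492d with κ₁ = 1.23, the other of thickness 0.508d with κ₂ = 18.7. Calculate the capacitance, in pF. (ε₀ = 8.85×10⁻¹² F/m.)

A = 7.24 × 2.27 cm² = 1.64×10⁻³ m².
Stacked slabs ⇒ two capacitors in series, each with the full plate area.
C₁ = κ₁ε₀A/d₁ = 1.23 × 8.85×10⁻¹² × 1.64×10⁻³ / 7.23×10⁻⁵ = 2.47×10⁻¹⁰ F.
C₂ = κ₂ε₀A/d₂ = 18.7 × 8.85×10⁻¹² × 1.64×10⁻³ / 7.47×10⁻⁵ = 3.64×10⁻⁹ F.
C = (1/C₁ + 1/C₂)⁻¹ = 2.32×10⁻¹⁰ F.

C ≈ 232 pF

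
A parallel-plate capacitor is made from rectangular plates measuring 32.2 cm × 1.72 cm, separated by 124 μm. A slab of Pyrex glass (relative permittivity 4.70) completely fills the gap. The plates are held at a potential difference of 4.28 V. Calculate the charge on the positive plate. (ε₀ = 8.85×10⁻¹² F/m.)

A = 32.2 × 1.72 cm² = 5.54×10⁻³ m².
C = κε₀A/d = 4.70 × 8.85×10⁻¹² × 5.54×10⁻³ / 1.24×10⁻⁴ = 1.86×10⁻⁹ F.
Q = CV = 1.86×10⁻⁹ × 4.28 = 7.95×10⁻⁹ C.

7.95 nC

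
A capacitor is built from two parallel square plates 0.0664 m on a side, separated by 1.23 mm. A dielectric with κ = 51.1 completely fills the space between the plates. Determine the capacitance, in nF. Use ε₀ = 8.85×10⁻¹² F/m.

C ≈ 1.62 nF

A = (0.0664 m)² = 4.41×10⁻³ m².
C = κε₀A/d = 51.1 × 8.85×10⁻¹² × 4.41×10⁻³ / 1.23×10⁻³ = 1.62×10⁻⁹ F.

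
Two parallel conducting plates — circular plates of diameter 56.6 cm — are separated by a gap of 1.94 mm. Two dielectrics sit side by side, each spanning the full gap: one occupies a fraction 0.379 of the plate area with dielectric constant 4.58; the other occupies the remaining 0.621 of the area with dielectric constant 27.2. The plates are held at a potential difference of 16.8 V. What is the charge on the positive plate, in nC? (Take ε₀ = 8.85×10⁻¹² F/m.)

Q ≈ 359 nC

A = π(56.6/2 cm)² = 0.252 m².
Side-by-side slabs ⇒ two capacitors in parallel, each spanning the full gap.
C₁ = κ₁ε₀A₁/d = 4.58 × 8.85×10⁻¹² × 9.54×10⁻² / 1.94×10⁻³ = 1.99×10⁻⁹ F.
C₂ = κ₂ε₀A₂/d = 27.2 × 8.85×10⁻¹² × 0.156 / 1.94×10⁻³ = 1.94×10⁻⁸ F.
C = C₁ + C₂ = 2.14×10⁻⁸ F.
Q = CV = 2.14×10⁻⁸ × 16.8 = 3.59×10⁻⁷ C.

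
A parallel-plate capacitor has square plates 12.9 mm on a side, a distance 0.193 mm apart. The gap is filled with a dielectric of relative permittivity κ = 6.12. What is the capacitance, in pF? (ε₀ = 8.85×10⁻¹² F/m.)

A = (12.9 mm)² = 1.66×10⁻⁴ m².
C = κε₀A/d = 6.12 × 8.85×10⁻¹² × 1.66×10⁻⁴ / 1.93×10⁻⁴ = 4.67×10⁻¹¹ F.

46.7 pF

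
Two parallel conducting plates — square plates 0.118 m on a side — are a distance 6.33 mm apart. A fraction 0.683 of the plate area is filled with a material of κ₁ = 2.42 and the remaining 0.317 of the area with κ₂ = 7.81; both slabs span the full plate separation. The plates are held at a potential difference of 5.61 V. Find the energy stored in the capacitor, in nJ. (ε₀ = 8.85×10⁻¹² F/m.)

U ≈ 1.26 nJ

A = (0.118 m)² = 1.39×10⁻² m².
Side-by-side slabs ⇒ two capacitors in parallel, each spanning the full gap.
C₁ = κ₁ε₀A₁/d = 2.42 × 8.85×10⁻¹² × 9.51×10⁻³ / 6.33×10⁻³ = 3.22×10⁻¹¹ F.
C₂ = κ₂ε₀A₂/d = 7.81 × 8.85×10⁻¹² × 4.41×10⁻³ / 6.33×10⁻³ = 4.82×10⁻¹¹ F.
C = C₁ + C₂ = 8.04×10⁻¹¹ F.
U = ½CV² = ½ × 8.04×10⁻¹¹ × (5.61)² = 1.26×10⁻⁹ J.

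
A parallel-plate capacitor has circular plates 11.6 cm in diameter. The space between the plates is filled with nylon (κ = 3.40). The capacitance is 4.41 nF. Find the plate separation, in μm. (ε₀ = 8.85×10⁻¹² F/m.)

d ≈ 72.1 μm

A = π(11.6/2 cm)² = 1.06×10⁻² m².
d = κε₀A/C = 3.40 × 8.85×10⁻¹² × 1.06×10⁻² / 4.41×10⁻⁹ = 7.21×10⁻⁵ m.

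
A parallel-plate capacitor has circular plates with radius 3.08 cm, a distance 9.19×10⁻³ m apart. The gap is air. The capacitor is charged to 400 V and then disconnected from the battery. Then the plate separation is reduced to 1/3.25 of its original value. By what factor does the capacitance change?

3.25

C = ε₀A/d scales as 1/d, so C₂/C₁ = d₁/d₂ = 3.25.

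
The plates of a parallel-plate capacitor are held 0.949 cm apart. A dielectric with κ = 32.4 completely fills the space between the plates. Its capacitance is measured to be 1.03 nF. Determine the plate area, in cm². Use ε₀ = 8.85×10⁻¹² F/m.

A ≈ 341 cm²

A = Cd/(κε₀) = 1.03×10⁻⁹ × 9.49×10⁻³ / (32.4 × 8.85×10⁻¹²) = 3.41×10⁻² m².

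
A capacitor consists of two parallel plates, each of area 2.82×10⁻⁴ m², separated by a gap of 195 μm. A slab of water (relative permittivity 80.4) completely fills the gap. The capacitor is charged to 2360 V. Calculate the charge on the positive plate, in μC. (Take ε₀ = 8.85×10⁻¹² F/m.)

2.43 μC

C = κε₀A/d = 80.4 × 8.85×10⁻¹² × 2.82×10⁻⁴ / 1.95×10⁻⁴ = 1.03×10⁻⁹ F.
Q = CV = 1.03×10⁻⁹ × 2360 = 2.43×10⁻⁶ C.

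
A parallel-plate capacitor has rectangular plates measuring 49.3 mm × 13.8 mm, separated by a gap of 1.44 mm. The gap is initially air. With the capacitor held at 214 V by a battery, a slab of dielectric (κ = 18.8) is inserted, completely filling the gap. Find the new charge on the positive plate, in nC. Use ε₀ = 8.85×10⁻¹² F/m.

A = 49.3 × 13.8 mm² = 6.80×10⁻⁴ m².
Initially C₁ = ε₀A/d = 8.85×10⁻¹² × 6.80×10⁻⁴ / 1.44×10⁻³ = 4.18×10⁻¹² F.
Q₁ = 8.95×10⁻¹⁰ C.
Battery connected ⇒ V is held fixed. C₂ = 18.8 C₁ and Q = CV, so Q₂/Q₁ = C₂/C₁ = 18.8.
Q₂ = 18.8 × 8.95×10⁻¹⁰ = 1.68×10⁻⁸ C.

Q ≈ 16.8 nC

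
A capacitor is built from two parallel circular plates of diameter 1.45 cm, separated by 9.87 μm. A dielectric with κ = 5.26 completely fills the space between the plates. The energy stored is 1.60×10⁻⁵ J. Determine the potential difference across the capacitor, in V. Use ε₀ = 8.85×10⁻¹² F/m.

A = π(1.45/2 cm)² = 1.65×10⁻⁴ m².
C = κε₀A/d = 5.26 × 8.85×10⁻¹² × 1.65×10⁻⁴ / 9.87×10⁻⁶ = 7.79×10⁻¹⁰ F.
V = √(2U/C) = √(2 × 1.60×10⁻⁵ / 7.79×10⁻¹⁰) = 2.03×10² V.

V ≈ 203 V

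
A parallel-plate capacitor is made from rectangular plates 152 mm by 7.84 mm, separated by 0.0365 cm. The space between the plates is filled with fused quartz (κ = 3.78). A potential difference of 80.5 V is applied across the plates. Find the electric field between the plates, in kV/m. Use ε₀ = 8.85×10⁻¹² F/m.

E = V/d = 80.5 / 3.65×10⁻⁴ = 2.21×10⁵ V/m.

221 kV/m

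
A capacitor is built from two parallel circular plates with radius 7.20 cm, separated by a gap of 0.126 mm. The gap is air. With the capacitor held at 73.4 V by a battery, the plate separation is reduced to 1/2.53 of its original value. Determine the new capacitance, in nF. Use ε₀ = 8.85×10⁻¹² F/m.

A = π(7.20 cm)² = 1.63×10⁻² m².
Initially C₁ = ε₀A/d = 8.85×10⁻¹² × 1.63×10⁻² / 1.26×10⁻⁴ = 1.14×10⁻⁹ F.
C = ε₀A/d scales as 1/d, so C₂/C₁ = d₁/d₂ = 2.53.
C₂ = 2.53 × 1.14×10⁻⁹ = 2.89×10⁻⁹ F.

C ≈ 2.89 nF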